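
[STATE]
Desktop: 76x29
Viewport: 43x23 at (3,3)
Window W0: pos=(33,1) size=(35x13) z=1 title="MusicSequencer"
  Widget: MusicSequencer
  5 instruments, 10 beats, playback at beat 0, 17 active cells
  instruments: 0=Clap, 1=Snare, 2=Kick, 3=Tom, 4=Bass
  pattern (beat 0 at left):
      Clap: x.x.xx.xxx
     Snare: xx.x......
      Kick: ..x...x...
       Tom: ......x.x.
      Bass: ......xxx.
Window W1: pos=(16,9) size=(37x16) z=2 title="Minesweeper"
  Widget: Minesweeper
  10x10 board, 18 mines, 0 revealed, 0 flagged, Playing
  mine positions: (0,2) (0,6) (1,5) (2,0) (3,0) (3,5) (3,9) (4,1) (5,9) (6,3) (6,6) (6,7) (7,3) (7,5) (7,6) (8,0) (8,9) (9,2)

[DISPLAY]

                              ┠────────────
                              ┃      ▼12345
                              ┃  Clap█·█·██
                              ┃ Snare██·█··
                              ┃  Kick··█···
                              ┃   Tom······
             ┏━━━━━━━━━━━━━━━━━━━━━━━━━━━━━
             ┃ Minesweeper                 
             ┠─────────────────────────────
             ┃■■■■■■■■■■                   
             ┃■■■■■■■■■■                   
             ┃■■■■■■■■■■                   
             ┃■■■■■■■■■■                   
             ┃■■■■■■■■■■                   
             ┃■■■■■■■■■■                   
             ┃■■■■■■■■■■                   
             ┃■■■■■■■■■■                   
             ┃■■■■■■■■■■                   
             ┃■■■■■■■■■■                   
             ┃                             
             ┃                             
             ┗━━━━━━━━━━━━━━━━━━━━━━━━━━━━━
                                           


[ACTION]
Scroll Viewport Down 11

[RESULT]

                              ┃ Snare██·█··
                              ┃  Kick··█···
                              ┃   Tom······
             ┏━━━━━━━━━━━━━━━━━━━━━━━━━━━━━
             ┃ Minesweeper                 
             ┠─────────────────────────────
             ┃■■■■■■■■■■                   
             ┃■■■■■■■■■■                   
             ┃■■■■■■■■■■                   
             ┃■■■■■■■■■■                   
             ┃■■■■■■■■■■                   
             ┃■■■■■■■■■■                   
             ┃■■■■■■■■■■                   
             ┃■■■■■■■■■■                   
             ┃■■■■■■■■■■                   
             ┃■■■■■■■■■■                   
             ┃                             
             ┃                             
             ┗━━━━━━━━━━━━━━━━━━━━━━━━━━━━━
                                           
                                           
                                           
                                           


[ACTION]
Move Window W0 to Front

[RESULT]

                              ┃ Snare██·█··
                              ┃  Kick··█···
                              ┃   Tom······
             ┏━━━━━━━━━━━━━━━━┃  Bass······
             ┃ Minesweeper    ┃            
             ┠────────────────┃            
             ┃■■■■■■■■■■      ┃            
             ┃■■■■■■■■■■      ┗━━━━━━━━━━━━
             ┃■■■■■■■■■■                   
             ┃■■■■■■■■■■                   
             ┃■■■■■■■■■■                   
             ┃■■■■■■■■■■                   
             ┃■■■■■■■■■■                   
             ┃■■■■■■■■■■                   
             ┃■■■■■■■■■■                   
             ┃■■■■■■■■■■                   
             ┃                             
             ┃                             
             ┗━━━━━━━━━━━━━━━━━━━━━━━━━━━━━
                                           
                                           
                                           
                                           


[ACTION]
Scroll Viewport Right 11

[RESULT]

                   ┃ Snare██·█······       
                   ┃  Kick··█···█···       
                   ┃   Tom······█·█·       
  ┏━━━━━━━━━━━━━━━━┃  Bass······███·       
  ┃ Minesweeper    ┃                       
  ┠────────────────┃                       
  ┃■■■■■■■■■■      ┃                       
  ┃■■■■■■■■■■      ┗━━━━━━━━━━━━━━━━━━━━━━━
  ┃■■■■■■■■■■                         ┃    
  ┃■■■■■■■■■■                         ┃    
  ┃■■■■■■■■■■                         ┃    
  ┃■■■■■■■■■■                         ┃    
  ┃■■■■■■■■■■                         ┃    
  ┃■■■■■■■■■■                         ┃    
  ┃■■■■■■■■■■                         ┃    
  ┃■■■■■■■■■■                         ┃    
  ┃                                   ┃    
  ┃                                   ┃    
  ┗━━━━━━━━━━━━━━━━━━━━━━━━━━━━━━━━━━━┛    
                                           
                                           
                                           
                                           


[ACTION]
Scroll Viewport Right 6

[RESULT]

             ┃ Snare██·█······             
             ┃  Kick··█···█···             
             ┃   Tom······█·█·             
━━━━━━━━━━━━━┃  Bass······███·             
nesweeper    ┃                             
─────────────┃                             
■■■■■■■      ┃                             
■■■■■■■      ┗━━━━━━━━━━━━━━━━━━━━━━━━━━━━━
■■■■■■■                         ┃          
■■■■■■■                         ┃          
■■■■■■■                         ┃          
■■■■■■■                         ┃          
■■■■■■■                         ┃          
■■■■■■■                         ┃          
■■■■■■■                         ┃          
■■■■■■■                         ┃          
                                ┃          
                                ┃          
━━━━━━━━━━━━━━━━━━━━━━━━━━━━━━━━┛          
                                           
                                           
                                           
                                           


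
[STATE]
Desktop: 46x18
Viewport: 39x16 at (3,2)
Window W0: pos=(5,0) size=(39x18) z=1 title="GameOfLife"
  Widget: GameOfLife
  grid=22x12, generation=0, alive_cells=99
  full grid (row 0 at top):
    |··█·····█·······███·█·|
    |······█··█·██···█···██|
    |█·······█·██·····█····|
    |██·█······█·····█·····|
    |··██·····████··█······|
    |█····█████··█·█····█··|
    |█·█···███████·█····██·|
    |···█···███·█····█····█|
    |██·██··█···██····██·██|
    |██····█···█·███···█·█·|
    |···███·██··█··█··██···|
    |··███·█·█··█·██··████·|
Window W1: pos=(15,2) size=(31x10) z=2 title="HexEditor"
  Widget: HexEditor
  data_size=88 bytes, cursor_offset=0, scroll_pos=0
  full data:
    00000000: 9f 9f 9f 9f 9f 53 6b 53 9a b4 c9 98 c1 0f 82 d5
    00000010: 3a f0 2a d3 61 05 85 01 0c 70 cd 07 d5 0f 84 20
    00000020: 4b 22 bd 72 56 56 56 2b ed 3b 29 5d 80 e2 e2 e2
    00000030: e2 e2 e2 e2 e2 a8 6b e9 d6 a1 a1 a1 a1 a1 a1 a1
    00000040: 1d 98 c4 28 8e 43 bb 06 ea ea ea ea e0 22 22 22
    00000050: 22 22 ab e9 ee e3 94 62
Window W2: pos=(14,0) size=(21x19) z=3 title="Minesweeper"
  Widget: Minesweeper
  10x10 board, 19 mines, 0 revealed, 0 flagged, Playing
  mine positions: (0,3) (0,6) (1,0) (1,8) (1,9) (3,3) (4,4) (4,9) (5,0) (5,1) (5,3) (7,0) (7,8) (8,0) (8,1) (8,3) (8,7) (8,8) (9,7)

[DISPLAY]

  ┠────────┠───────────────────┨━━━━━━━
  ┃Gen: 0  ┃■■■■■■■■■■         ┃       
  ┃··█·····┃■■■■■■■■■■         ┃───────
  ┃······█·┃■■■■■■■■■■         ┃9f 9f 5
  ┃█·······┃■■■■■■■■■■         ┃d3 61 0
  ┃██·█····┃■■■■■■■■■■         ┃72 56 5
  ┃··██····┃■■■■■■■■■■         ┃e2 e2 a
  ┃█····███┃■■■■■■■■■■         ┃28 8e 4
  ┃█·█···██┃■■■■■■■■■■         ┃e9 ee e
  ┃···█···█┃■■■■■■■■■■         ┃━━━━━━━
  ┃██·██··█┃■■■■■■■■■■         ┃       
  ┃██····█·┃                   ┃       
  ┃···███·█┃                   ┃       
  ┃··███·█·┃                   ┃       
  ┃        ┃                   ┃       
  ┗━━━━━━━━┃                   ┃━━━━━━━


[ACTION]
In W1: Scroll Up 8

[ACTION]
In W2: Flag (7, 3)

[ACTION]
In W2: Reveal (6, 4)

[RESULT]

  ┠────────┠───────────────────┨━━━━━━━
  ┃Gen: 0  ┃■■■■■■■■■■         ┃       
  ┃··█·····┃■■■■■■■■■■         ┃───────
  ┃······█·┃■■■■■■■■■■         ┃9f 9f 5
  ┃█·······┃■■■■■■■■■■         ┃d3 61 0
  ┃██·█····┃■■■■■■■■■■         ┃72 56 5
  ┃··██····┃■■■■■■■■■■         ┃e2 e2 a
  ┃█····███┃■■■■1■■■■■         ┃28 8e 4
  ┃█·█···██┃■■■⚑■■■■■■         ┃e9 ee e
  ┃···█···█┃■■■■■■■■■■         ┃━━━━━━━
  ┃██·██··█┃■■■■■■■■■■         ┃       
  ┃██····█·┃                   ┃       
  ┃···███·█┃                   ┃       
  ┃··███·█·┃                   ┃       
  ┃        ┃                   ┃       
  ┗━━━━━━━━┃                   ┃━━━━━━━


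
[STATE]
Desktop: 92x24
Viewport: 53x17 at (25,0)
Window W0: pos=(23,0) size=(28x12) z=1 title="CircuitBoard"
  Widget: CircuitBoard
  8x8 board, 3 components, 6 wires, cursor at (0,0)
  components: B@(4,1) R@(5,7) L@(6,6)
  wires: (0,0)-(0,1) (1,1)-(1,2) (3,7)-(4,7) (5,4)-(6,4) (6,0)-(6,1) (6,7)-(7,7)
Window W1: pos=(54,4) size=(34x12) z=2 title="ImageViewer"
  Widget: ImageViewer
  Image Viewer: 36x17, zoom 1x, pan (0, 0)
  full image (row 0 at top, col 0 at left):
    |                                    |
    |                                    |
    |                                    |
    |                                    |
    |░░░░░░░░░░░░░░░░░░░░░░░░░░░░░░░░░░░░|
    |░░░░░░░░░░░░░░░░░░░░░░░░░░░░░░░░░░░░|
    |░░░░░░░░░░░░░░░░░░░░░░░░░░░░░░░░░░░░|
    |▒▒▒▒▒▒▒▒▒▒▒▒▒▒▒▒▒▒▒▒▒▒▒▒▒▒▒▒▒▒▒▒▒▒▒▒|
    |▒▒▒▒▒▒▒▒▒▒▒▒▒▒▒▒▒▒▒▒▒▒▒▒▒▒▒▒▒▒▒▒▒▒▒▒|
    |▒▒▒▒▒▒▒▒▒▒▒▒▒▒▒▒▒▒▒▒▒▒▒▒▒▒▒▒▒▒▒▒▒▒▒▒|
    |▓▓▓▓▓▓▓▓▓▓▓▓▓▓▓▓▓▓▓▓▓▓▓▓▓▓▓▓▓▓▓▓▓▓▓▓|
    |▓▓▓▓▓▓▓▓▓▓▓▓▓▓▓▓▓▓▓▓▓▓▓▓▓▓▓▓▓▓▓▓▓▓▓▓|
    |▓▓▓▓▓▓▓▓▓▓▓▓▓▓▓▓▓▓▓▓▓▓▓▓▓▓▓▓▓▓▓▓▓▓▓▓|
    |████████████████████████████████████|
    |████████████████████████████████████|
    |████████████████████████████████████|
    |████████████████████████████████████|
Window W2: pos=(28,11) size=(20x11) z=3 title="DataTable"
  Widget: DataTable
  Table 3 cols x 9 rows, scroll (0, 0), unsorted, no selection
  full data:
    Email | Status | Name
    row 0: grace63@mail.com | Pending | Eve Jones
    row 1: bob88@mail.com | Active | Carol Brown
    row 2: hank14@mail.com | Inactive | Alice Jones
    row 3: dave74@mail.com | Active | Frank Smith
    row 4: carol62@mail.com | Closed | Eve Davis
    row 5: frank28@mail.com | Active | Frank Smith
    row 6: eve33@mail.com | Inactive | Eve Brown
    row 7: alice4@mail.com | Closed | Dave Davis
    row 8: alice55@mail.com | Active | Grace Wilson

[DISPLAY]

━━━━━━━━━━━━━━━━━━━━━━━━━┓                           
CircuitBoard             ┃                           
─────────────────────────┨                           
  0 1 2 3 4 5 6 7        ┃                           
  [.]─ ·                 ┃   ┏━━━━━━━━━━━━━━━━━━━━━━━
                         ┃   ┃ ImageViewer           
       · ─ ·             ┃   ┠───────────────────────
                         ┃   ┃                       
                         ┃   ┃                       
                         ┃   ┃                       
                         ┃   ┃                       
━━━┏━━━━━━━━━━━━━━━━━━┓━━┛   ┃░░░░░░░░░░░░░░░░░░░░░░░
   ┃ DataTable        ┃      ┃░░░░░░░░░░░░░░░░░░░░░░░
   ┠──────────────────┨      ┃░░░░░░░░░░░░░░░░░░░░░░░
   ┃Email           │S┃      ┃▒▒▒▒▒▒▒▒▒▒▒▒▒▒▒▒▒▒▒▒▒▒▒
   ┃────────────────┼─┃      ┗━━━━━━━━━━━━━━━━━━━━━━━
   ┃grace63@mail.com│P┃                              


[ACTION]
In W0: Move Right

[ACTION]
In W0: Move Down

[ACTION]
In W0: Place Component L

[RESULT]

━━━━━━━━━━━━━━━━━━━━━━━━━┓                           
CircuitBoard             ┃                           
─────────────────────────┨                           
  0 1 2 3 4 5 6 7        ┃                           
   · ─ ·                 ┃   ┏━━━━━━━━━━━━━━━━━━━━━━━
                         ┃   ┃ ImageViewer           
      [L]─ ·             ┃   ┠───────────────────────
                         ┃   ┃                       
                         ┃   ┃                       
                         ┃   ┃                       
                         ┃   ┃                       
━━━┏━━━━━━━━━━━━━━━━━━┓━━┛   ┃░░░░░░░░░░░░░░░░░░░░░░░
   ┃ DataTable        ┃      ┃░░░░░░░░░░░░░░░░░░░░░░░
   ┠──────────────────┨      ┃░░░░░░░░░░░░░░░░░░░░░░░
   ┃Email           │S┃      ┃▒▒▒▒▒▒▒▒▒▒▒▒▒▒▒▒▒▒▒▒▒▒▒
   ┃────────────────┼─┃      ┗━━━━━━━━━━━━━━━━━━━━━━━
   ┃grace63@mail.com│P┃                              


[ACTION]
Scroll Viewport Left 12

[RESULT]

          ┏━━━━━━━━━━━━━━━━━━━━━━━━━━┓               
          ┃ CircuitBoard             ┃               
          ┠──────────────────────────┨               
          ┃   0 1 2 3 4 5 6 7        ┃               
          ┃0   · ─ ·                 ┃   ┏━━━━━━━━━━━
          ┃                          ┃   ┃ ImageViewe
          ┃1      [L]─ ·             ┃   ┠───────────
          ┃                          ┃   ┃           
          ┃2                         ┃   ┃           
          ┃                          ┃   ┃           
          ┃3                         ┃   ┃           
          ┗━━━━┏━━━━━━━━━━━━━━━━━━┓━━┛   ┃░░░░░░░░░░░
               ┃ DataTable        ┃      ┃░░░░░░░░░░░
               ┠──────────────────┨      ┃░░░░░░░░░░░
               ┃Email           │S┃      ┃▒▒▒▒▒▒▒▒▒▒▒
               ┃────────────────┼─┃      ┗━━━━━━━━━━━
               ┃grace63@mail.com│P┃                  


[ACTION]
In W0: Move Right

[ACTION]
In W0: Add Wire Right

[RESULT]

          ┏━━━━━━━━━━━━━━━━━━━━━━━━━━┓               
          ┃ CircuitBoard             ┃               
          ┠──────────────────────────┨               
          ┃   0 1 2 3 4 5 6 7        ┃               
          ┃0   · ─ ·                 ┃   ┏━━━━━━━━━━━
          ┃                          ┃   ┃ ImageViewe
          ┃1       L ─[.]─ ·         ┃   ┠───────────
          ┃                          ┃   ┃           
          ┃2                         ┃   ┃           
          ┃                          ┃   ┃           
          ┃3                         ┃   ┃           
          ┗━━━━┏━━━━━━━━━━━━━━━━━━┓━━┛   ┃░░░░░░░░░░░
               ┃ DataTable        ┃      ┃░░░░░░░░░░░
               ┠──────────────────┨      ┃░░░░░░░░░░░
               ┃Email           │S┃      ┃▒▒▒▒▒▒▒▒▒▒▒
               ┃────────────────┼─┃      ┗━━━━━━━━━━━
               ┃grace63@mail.com│P┃                  


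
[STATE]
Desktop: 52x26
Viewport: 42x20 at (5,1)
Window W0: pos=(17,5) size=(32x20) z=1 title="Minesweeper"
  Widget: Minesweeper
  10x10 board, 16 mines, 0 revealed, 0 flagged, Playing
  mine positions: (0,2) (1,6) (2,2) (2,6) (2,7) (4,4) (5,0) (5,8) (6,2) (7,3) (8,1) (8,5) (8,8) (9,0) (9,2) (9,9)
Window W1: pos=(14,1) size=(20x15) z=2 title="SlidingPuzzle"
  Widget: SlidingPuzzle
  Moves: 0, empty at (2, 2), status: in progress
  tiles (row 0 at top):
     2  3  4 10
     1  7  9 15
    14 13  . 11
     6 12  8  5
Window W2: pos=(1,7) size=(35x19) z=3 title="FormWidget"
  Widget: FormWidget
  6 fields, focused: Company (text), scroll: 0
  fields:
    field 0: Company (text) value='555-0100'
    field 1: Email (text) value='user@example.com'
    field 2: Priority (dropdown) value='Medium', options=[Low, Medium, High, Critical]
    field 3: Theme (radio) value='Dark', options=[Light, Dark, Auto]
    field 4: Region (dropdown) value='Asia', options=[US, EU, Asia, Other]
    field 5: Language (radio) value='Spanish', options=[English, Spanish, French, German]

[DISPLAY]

         ┏━━━━━━━━━━━━━━━━━━┓             
         ┃ SlidingPuzzle    ┃             
         ┠──────────────────┨             
         ┃┌────┬────┬────┬──┃             
         ┃│  2 │  3 │  4 │ 1┃━━━━━━━━━━━━━
         ┃├────┼────┼────┼──┃             
━━━━━━━━━━━━━━━━━━━━━━━━━━━━━━┓───────────
rmWidget                      ┃           
──────────────────────────────┨           
ompany:    [555-0100         ]┃           
mail:      [user@example.com ]┃           
riority:   [Medium          ▼]┃           
heme:      ( ) Light  (●) Dark┃           
egion:     [Asia            ▼]┃           
anguage:   ( ) English  (●) Sp┃           
                              ┃           
                              ┃           
                              ┃           
                              ┃           
                              ┃           


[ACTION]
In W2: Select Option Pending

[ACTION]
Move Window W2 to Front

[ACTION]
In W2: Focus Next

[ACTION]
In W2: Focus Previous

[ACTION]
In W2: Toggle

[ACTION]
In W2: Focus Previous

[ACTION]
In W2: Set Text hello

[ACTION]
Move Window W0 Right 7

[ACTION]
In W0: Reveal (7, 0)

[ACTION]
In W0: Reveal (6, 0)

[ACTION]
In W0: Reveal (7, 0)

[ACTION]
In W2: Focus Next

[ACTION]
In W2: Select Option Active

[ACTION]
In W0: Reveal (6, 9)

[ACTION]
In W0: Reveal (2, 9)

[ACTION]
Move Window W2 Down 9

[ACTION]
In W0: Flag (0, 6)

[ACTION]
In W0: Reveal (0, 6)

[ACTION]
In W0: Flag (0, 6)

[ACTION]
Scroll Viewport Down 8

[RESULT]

         ┃├────┼────┼────┼──┃             
━━━━━━━━━━━━━━━━━━━━━━━━━━━━━━┓───────────
rmWidget                      ┃           
──────────────────────────────┨           
ompany:    [555-0100         ]┃           
mail:      [user@example.com ]┃           
riority:   [Medium          ▼]┃           
heme:      ( ) Light  (●) Dark┃           
egion:     [Asia            ▼]┃           
anguage:   ( ) English  (●) Sp┃           
                              ┃           
                              ┃           
                              ┃           
                              ┃           
                              ┃           
                              ┃           
                              ┃           
                              ┃           
                              ┃━━━━━━━━━━━
━━━━━━━━━━━━━━━━━━━━━━━━━━━━━━┛           


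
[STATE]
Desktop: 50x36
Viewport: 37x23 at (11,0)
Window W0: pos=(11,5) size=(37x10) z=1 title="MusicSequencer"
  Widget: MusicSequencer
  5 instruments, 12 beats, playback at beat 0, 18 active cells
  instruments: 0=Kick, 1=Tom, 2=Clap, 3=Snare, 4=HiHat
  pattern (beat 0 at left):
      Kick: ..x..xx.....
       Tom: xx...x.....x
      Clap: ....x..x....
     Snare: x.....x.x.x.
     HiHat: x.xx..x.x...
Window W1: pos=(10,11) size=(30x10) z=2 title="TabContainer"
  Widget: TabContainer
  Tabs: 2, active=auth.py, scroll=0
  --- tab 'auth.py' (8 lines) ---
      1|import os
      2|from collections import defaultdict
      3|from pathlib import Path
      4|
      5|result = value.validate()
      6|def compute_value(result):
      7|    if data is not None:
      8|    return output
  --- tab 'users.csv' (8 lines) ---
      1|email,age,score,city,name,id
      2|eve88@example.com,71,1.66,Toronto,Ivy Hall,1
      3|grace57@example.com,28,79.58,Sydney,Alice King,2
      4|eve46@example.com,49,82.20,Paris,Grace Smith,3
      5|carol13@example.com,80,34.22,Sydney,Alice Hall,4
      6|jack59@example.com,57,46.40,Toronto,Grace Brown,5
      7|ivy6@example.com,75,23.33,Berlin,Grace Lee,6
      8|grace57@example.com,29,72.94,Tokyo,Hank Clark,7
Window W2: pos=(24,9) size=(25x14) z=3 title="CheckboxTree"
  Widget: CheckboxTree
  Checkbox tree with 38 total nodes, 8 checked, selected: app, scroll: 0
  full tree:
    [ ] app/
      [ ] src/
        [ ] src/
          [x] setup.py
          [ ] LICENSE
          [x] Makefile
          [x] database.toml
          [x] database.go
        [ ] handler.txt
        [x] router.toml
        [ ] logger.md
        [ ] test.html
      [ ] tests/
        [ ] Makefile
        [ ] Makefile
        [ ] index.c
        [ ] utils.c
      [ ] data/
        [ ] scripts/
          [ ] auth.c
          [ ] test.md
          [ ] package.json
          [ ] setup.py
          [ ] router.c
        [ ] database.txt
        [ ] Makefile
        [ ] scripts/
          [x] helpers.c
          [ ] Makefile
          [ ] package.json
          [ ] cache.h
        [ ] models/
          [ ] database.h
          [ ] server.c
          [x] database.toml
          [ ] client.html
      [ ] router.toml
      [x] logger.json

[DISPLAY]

                                     
                                     
                                     
                                     
                                     
┏━━━━━━━━━━━━━━━━━━━━━━━━━━━━━━━━━━━┓
┃ MusicSequencer                    ┃
┠───────────────────────────────────┨
┃      ▼12345678901                 ┃
┃  Kick··█··█┏━━━━━━━━━━━━━━━━━━━━━━━
┃   Tom██···█┃ CheckboxTree          
━━━━━━━━━━━━━┠───────────────────────
 TabContainer┃>[-] app/              
─────────────┃   [-] src/            
[auth.py]│ us┃     [-] src/          
─────────────┃       [x] setup.py    
import os    ┃       [ ] LICENSE     
from collecti┃       [x] Makefile    
from pathlib ┃       [x] database.tom
             ┃       [x] database.go 
━━━━━━━━━━━━━┃     [ ] handler.txt   
             ┃     [x] router.toml   
             ┗━━━━━━━━━━━━━━━━━━━━━━━


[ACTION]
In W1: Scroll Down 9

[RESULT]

                                     
                                     
                                     
                                     
                                     
┏━━━━━━━━━━━━━━━━━━━━━━━━━━━━━━━━━━━┓
┃ MusicSequencer                    ┃
┠───────────────────────────────────┨
┃      ▼12345678901                 ┃
┃  Kick··█··█┏━━━━━━━━━━━━━━━━━━━━━━━
┃   Tom██···█┃ CheckboxTree          
━━━━━━━━━━━━━┠───────────────────────
 TabContainer┃>[-] app/              
─────────────┃   [-] src/            
[auth.py]│ us┃     [-] src/          
─────────────┃       [x] setup.py    
    return ou┃       [ ] LICENSE     
             ┃       [x] Makefile    
             ┃       [x] database.tom
             ┃       [x] database.go 
━━━━━━━━━━━━━┃     [ ] handler.txt   
             ┃     [x] router.toml   
             ┗━━━━━━━━━━━━━━━━━━━━━━━


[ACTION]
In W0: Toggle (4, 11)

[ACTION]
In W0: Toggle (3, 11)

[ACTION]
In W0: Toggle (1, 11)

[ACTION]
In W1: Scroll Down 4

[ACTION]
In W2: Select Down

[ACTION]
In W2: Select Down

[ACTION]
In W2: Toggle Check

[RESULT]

                                     
                                     
                                     
                                     
                                     
┏━━━━━━━━━━━━━━━━━━━━━━━━━━━━━━━━━━━┓
┃ MusicSequencer                    ┃
┠───────────────────────────────────┨
┃      ▼12345678901                 ┃
┃  Kick··█··█┏━━━━━━━━━━━━━━━━━━━━━━━
┃   Tom██···█┃ CheckboxTree          
━━━━━━━━━━━━━┠───────────────────────
 TabContainer┃ [-] app/              
─────────────┃   [-] src/            
[auth.py]│ us┃>    [x] src/          
─────────────┃       [x] setup.py    
    return ou┃       [x] LICENSE     
             ┃       [x] Makefile    
             ┃       [x] database.tom
             ┃       [x] database.go 
━━━━━━━━━━━━━┃     [ ] handler.txt   
             ┃     [x] router.toml   
             ┗━━━━━━━━━━━━━━━━━━━━━━━


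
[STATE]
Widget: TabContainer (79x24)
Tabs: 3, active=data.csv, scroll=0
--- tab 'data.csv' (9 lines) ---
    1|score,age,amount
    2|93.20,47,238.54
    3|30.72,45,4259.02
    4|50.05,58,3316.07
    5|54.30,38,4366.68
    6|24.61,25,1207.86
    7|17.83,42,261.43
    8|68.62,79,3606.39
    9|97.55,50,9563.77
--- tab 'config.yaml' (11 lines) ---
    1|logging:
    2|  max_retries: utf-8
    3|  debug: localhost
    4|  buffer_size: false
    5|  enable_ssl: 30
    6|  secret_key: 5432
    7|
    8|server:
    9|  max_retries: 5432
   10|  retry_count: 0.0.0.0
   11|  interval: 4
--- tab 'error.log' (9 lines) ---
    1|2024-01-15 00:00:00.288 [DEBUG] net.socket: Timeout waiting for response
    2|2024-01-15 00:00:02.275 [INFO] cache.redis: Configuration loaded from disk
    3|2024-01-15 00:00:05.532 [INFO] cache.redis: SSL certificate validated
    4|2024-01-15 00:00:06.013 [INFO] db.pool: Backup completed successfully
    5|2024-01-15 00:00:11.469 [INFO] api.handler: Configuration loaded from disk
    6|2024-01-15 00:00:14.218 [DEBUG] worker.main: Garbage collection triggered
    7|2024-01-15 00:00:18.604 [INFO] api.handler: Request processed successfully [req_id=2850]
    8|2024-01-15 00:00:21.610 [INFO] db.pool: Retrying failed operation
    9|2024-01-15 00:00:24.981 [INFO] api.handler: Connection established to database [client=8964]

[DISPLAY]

[data.csv]│ config.yaml │ error.log                                            
───────────────────────────────────────────────────────────────────────────────
score,age,amount                                                               
93.20,47,238.54                                                                
30.72,45,4259.02                                                               
50.05,58,3316.07                                                               
54.30,38,4366.68                                                               
24.61,25,1207.86                                                               
17.83,42,261.43                                                                
68.62,79,3606.39                                                               
97.55,50,9563.77                                                               
                                                                               
                                                                               
                                                                               
                                                                               
                                                                               
                                                                               
                                                                               
                                                                               
                                                                               
                                                                               
                                                                               
                                                                               
                                                                               


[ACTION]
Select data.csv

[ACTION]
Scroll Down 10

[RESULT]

[data.csv]│ config.yaml │ error.log                                            
───────────────────────────────────────────────────────────────────────────────
97.55,50,9563.77                                                               
                                                                               
                                                                               
                                                                               
                                                                               
                                                                               
                                                                               
                                                                               
                                                                               
                                                                               
                                                                               
                                                                               
                                                                               
                                                                               
                                                                               
                                                                               
                                                                               
                                                                               
                                                                               
                                                                               
                                                                               
                                                                               


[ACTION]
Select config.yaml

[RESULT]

 data.csv │[config.yaml]│ error.log                                            
───────────────────────────────────────────────────────────────────────────────
logging:                                                                       
  max_retries: utf-8                                                           
  debug: localhost                                                             
  buffer_size: false                                                           
  enable_ssl: 30                                                               
  secret_key: 5432                                                             
                                                                               
server:                                                                        
  max_retries: 5432                                                            
  retry_count: 0.0.0.0                                                         
  interval: 4                                                                  
                                                                               
                                                                               
                                                                               
                                                                               
                                                                               
                                                                               
                                                                               
                                                                               
                                                                               
                                                                               
                                                                               


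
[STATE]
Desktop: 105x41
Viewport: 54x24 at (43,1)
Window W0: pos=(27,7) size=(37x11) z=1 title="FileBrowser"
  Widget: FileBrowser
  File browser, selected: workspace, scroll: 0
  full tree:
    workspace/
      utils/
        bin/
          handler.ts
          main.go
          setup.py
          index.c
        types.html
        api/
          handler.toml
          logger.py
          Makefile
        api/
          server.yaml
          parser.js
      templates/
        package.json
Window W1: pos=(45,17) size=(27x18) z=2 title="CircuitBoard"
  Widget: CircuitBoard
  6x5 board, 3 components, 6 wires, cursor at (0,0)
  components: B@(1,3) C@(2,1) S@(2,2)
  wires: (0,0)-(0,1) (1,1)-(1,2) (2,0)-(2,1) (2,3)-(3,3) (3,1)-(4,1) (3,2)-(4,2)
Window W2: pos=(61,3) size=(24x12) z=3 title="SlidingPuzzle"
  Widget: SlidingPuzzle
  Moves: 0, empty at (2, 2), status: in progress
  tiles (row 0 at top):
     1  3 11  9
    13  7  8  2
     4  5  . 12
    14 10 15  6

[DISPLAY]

                                                      
                                                      
                  ┏━━━━━━━━━━━━━━━━━━━━━━┓            
                  ┃ SlidingPuzzle        ┃            
                  ┠──────────────────────┨            
                  ┃┌────┬────┬────┬────┐ ┃            
━━━━━━━━━━━━━━━━━━┃│  1 │  3 │ 11 │  9 │ ┃            
                  ┃├────┼────┼────┼────┤ ┃            
──────────────────┃│ 13 │  7 │  8 │  2 │ ┃            
/                 ┃├────┼────┼────┼────┤ ┃            
                  ┃│  4 │  5 │    │ 12 │ ┃            
es/               ┃├────┼────┼────┼────┤ ┃            
                  ┃│ 14 │ 10 │ 15 │  6 │ ┃            
                  ┗━━━━━━━━━━━━━━━━━━━━━━┛            
                    ┃                                 
                    ┃                                 
━━┏━━━━━━━━━━━━━━━━━━━━━━━━━┓                         
  ┃ CircuitBoard            ┃                         
  ┠─────────────────────────┨                         
  ┃   0 1 2 3 4 5           ┃                         
  ┃0  [.]─ ·                ┃                         
  ┃                         ┃                         
  ┃1       · ─ ·   B        ┃                         
  ┃                         ┃                         


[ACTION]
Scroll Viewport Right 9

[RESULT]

                                                      
                                                      
          ┏━━━━━━━━━━━━━━━━━━━━━━┓                    
          ┃ SlidingPuzzle        ┃                    
          ┠──────────────────────┨                    
          ┃┌────┬────┬────┬────┐ ┃                    
━━━━━━━━━━┃│  1 │  3 │ 11 │  9 │ ┃                    
          ┃├────┼────┼────┼────┤ ┃                    
──────────┃│ 13 │  7 │  8 │  2 │ ┃                    
          ┃├────┼────┼────┼────┤ ┃                    
          ┃│  4 │  5 │    │ 12 │ ┃                    
          ┃├────┼────┼────┼────┤ ┃                    
          ┃│ 14 │ 10 │ 15 │  6 │ ┃                    
          ┗━━━━━━━━━━━━━━━━━━━━━━┛                    
            ┃                                         
            ┃                                         
━━━━━━━━━━━━━━━━━━━━┓                                 
uitBoard            ┃                                 
────────────────────┨                                 
1 2 3 4 5           ┃                                 
]─ ·                ┃                                 
                    ┃                                 
   · ─ ·   B        ┃                                 
                    ┃                                 


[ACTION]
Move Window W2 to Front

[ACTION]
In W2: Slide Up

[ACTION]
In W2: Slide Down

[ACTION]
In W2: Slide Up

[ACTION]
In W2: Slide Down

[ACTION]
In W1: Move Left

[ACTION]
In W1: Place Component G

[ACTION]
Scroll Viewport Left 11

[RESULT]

                                                      
                                                      
                     ┏━━━━━━━━━━━━━━━━━━━━━━┓         
                     ┃ SlidingPuzzle        ┃         
                     ┠──────────────────────┨         
                     ┃┌────┬────┬────┬────┐ ┃         
━━━━━━━━━━━━━━━━━━━━━┃│  1 │  3 │ 11 │  9 │ ┃         
                     ┃├────┼────┼────┼────┤ ┃         
─────────────────────┃│ 13 │  7 │  8 │  2 │ ┃         
ace/                 ┃├────┼────┼────┼────┤ ┃         
s/                   ┃│  4 │  5 │    │ 12 │ ┃         
lates/               ┃├────┼────┼────┼────┤ ┃         
                     ┃│ 14 │ 10 │ 15 │  6 │ ┃         
                     ┗━━━━━━━━━━━━━━━━━━━━━━┛         
                       ┃                              
                       ┃                              
━━━━━┏━━━━━━━━━━━━━━━━━━━━━━━━━┓                      
     ┃ CircuitBoard            ┃                      
     ┠─────────────────────────┨                      
     ┃   0 1 2 3 4 5           ┃                      
     ┃0  [G]─ ·                ┃                      
     ┃                         ┃                      
     ┃1       · ─ ·   B        ┃                      
     ┃                         ┃                      
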